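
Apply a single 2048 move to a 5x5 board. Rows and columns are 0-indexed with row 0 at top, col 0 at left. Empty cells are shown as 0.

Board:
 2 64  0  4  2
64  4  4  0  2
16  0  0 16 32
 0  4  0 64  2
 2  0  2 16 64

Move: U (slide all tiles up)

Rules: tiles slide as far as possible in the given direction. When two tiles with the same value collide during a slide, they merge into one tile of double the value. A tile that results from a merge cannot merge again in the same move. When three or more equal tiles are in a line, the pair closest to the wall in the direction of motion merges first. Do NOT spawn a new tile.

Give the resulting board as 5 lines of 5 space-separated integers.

Slide up:
col 0: [2, 64, 16, 0, 2] -> [2, 64, 16, 2, 0]
col 1: [64, 4, 0, 4, 0] -> [64, 8, 0, 0, 0]
col 2: [0, 4, 0, 0, 2] -> [4, 2, 0, 0, 0]
col 3: [4, 0, 16, 64, 16] -> [4, 16, 64, 16, 0]
col 4: [2, 2, 32, 2, 64] -> [4, 32, 2, 64, 0]

Answer:  2 64  4  4  4
64  8  2 16 32
16  0  0 64  2
 2  0  0 16 64
 0  0  0  0  0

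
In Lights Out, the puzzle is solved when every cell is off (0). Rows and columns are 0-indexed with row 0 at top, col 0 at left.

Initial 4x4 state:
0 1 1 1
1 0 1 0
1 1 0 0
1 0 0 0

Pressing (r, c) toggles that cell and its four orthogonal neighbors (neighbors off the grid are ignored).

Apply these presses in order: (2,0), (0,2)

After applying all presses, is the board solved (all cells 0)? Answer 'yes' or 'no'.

After press 1 at (2,0):
0 1 1 1
0 0 1 0
0 0 0 0
0 0 0 0

After press 2 at (0,2):
0 0 0 0
0 0 0 0
0 0 0 0
0 0 0 0

Lights still on: 0

Answer: yes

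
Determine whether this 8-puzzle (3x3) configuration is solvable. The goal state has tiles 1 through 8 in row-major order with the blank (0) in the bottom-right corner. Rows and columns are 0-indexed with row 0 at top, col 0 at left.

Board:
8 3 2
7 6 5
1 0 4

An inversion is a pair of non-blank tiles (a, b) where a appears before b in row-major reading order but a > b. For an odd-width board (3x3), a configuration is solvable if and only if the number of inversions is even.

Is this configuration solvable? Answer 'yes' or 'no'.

Answer: no

Derivation:
Inversions (pairs i<j in row-major order where tile[i] > tile[j] > 0): 19
19 is odd, so the puzzle is not solvable.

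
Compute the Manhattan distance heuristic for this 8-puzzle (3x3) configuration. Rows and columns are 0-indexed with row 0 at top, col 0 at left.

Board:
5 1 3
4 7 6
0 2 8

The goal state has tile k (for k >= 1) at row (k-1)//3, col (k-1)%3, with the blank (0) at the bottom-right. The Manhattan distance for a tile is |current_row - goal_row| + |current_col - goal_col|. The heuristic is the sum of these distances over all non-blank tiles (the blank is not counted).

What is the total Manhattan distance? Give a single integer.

Answer: 8

Derivation:
Tile 5: (0,0)->(1,1) = 2
Tile 1: (0,1)->(0,0) = 1
Tile 3: (0,2)->(0,2) = 0
Tile 4: (1,0)->(1,0) = 0
Tile 7: (1,1)->(2,0) = 2
Tile 6: (1,2)->(1,2) = 0
Tile 2: (2,1)->(0,1) = 2
Tile 8: (2,2)->(2,1) = 1
Sum: 2 + 1 + 0 + 0 + 2 + 0 + 2 + 1 = 8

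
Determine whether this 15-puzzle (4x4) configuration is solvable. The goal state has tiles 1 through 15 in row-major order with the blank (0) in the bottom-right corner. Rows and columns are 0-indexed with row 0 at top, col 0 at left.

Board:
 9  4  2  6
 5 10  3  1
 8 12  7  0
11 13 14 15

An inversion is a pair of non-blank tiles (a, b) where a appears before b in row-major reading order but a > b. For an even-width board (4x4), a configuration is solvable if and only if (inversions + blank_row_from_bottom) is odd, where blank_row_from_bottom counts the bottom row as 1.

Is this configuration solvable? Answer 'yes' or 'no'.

Answer: yes

Derivation:
Inversions: 25
Blank is in row 2 (0-indexed from top), which is row 2 counting from the bottom (bottom = 1).
25 + 2 = 27, which is odd, so the puzzle is solvable.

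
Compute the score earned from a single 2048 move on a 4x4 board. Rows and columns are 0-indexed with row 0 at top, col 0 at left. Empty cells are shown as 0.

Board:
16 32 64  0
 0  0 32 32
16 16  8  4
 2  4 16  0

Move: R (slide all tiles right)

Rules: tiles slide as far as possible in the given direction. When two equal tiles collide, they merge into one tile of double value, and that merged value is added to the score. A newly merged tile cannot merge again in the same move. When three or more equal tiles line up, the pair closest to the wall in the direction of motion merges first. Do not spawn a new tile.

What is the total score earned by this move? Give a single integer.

Answer: 96

Derivation:
Slide right:
row 0: [16, 32, 64, 0] -> [0, 16, 32, 64]  score +0 (running 0)
row 1: [0, 0, 32, 32] -> [0, 0, 0, 64]  score +64 (running 64)
row 2: [16, 16, 8, 4] -> [0, 32, 8, 4]  score +32 (running 96)
row 3: [2, 4, 16, 0] -> [0, 2, 4, 16]  score +0 (running 96)
Board after move:
 0 16 32 64
 0  0  0 64
 0 32  8  4
 0  2  4 16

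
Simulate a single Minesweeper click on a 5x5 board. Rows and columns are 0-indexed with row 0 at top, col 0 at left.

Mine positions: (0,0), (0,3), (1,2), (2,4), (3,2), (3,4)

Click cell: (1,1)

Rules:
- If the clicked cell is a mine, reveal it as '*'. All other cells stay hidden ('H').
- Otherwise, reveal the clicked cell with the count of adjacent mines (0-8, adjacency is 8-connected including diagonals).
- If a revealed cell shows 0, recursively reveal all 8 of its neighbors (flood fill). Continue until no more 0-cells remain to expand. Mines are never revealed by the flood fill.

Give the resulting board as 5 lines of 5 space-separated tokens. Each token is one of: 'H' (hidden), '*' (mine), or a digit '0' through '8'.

H H H H H
H 2 H H H
H H H H H
H H H H H
H H H H H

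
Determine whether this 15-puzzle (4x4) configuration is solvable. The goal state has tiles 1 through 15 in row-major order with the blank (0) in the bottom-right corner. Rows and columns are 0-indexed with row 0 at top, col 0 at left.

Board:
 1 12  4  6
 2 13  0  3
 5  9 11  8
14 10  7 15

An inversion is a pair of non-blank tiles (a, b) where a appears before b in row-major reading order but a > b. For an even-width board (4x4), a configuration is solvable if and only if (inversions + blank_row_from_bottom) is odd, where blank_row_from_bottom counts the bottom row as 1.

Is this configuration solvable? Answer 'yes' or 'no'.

Inversions: 31
Blank is in row 1 (0-indexed from top), which is row 3 counting from the bottom (bottom = 1).
31 + 3 = 34, which is even, so the puzzle is not solvable.

Answer: no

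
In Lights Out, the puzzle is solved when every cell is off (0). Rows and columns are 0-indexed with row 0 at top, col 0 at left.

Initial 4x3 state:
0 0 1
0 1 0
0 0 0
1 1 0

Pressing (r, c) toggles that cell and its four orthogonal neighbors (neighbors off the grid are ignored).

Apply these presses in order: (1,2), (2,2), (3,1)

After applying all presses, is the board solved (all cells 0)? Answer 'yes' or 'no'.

Answer: yes

Derivation:
After press 1 at (1,2):
0 0 0
0 0 1
0 0 1
1 1 0

After press 2 at (2,2):
0 0 0
0 0 0
0 1 0
1 1 1

After press 3 at (3,1):
0 0 0
0 0 0
0 0 0
0 0 0

Lights still on: 0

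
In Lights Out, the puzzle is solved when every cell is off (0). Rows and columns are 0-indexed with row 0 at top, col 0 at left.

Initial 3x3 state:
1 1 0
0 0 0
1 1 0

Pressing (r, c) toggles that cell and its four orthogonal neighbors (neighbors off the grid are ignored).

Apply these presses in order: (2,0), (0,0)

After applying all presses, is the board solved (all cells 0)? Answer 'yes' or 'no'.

Answer: yes

Derivation:
After press 1 at (2,0):
1 1 0
1 0 0
0 0 0

After press 2 at (0,0):
0 0 0
0 0 0
0 0 0

Lights still on: 0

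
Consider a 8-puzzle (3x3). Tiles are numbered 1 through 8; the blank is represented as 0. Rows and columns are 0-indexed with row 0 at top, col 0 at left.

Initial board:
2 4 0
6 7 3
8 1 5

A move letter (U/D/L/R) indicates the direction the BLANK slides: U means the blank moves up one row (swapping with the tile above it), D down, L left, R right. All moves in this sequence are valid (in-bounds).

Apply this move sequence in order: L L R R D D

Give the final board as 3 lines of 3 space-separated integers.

Answer: 2 4 3
6 7 5
8 1 0

Derivation:
After move 1 (L):
2 0 4
6 7 3
8 1 5

After move 2 (L):
0 2 4
6 7 3
8 1 5

After move 3 (R):
2 0 4
6 7 3
8 1 5

After move 4 (R):
2 4 0
6 7 3
8 1 5

After move 5 (D):
2 4 3
6 7 0
8 1 5

After move 6 (D):
2 4 3
6 7 5
8 1 0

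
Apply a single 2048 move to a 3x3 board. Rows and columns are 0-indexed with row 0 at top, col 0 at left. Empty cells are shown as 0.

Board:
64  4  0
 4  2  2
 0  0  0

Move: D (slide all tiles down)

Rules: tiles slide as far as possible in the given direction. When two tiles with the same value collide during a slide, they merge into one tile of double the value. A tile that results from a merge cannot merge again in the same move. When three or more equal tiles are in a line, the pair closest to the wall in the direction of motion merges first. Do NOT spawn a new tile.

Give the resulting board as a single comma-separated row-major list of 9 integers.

Slide down:
col 0: [64, 4, 0] -> [0, 64, 4]
col 1: [4, 2, 0] -> [0, 4, 2]
col 2: [0, 2, 0] -> [0, 0, 2]

Answer: 0, 0, 0, 64, 4, 0, 4, 2, 2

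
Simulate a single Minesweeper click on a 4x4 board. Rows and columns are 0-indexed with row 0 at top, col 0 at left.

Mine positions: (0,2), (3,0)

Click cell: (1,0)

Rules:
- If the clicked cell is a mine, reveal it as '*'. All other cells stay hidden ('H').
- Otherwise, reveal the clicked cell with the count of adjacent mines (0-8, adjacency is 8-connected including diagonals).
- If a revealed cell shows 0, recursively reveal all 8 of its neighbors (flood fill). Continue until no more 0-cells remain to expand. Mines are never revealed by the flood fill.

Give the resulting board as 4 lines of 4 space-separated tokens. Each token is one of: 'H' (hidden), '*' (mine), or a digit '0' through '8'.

0 1 H H
0 1 H H
1 1 H H
H H H H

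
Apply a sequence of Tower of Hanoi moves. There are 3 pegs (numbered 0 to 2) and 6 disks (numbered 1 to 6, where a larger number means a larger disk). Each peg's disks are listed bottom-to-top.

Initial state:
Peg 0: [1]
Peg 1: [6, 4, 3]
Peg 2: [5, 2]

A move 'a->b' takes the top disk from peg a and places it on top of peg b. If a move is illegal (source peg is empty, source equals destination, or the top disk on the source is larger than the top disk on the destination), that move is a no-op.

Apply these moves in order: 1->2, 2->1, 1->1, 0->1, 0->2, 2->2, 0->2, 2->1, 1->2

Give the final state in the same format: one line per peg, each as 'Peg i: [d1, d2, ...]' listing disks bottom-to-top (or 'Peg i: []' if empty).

Answer: Peg 0: []
Peg 1: [6, 4, 3, 2]
Peg 2: [5, 1]

Derivation:
After move 1 (1->2):
Peg 0: [1]
Peg 1: [6, 4, 3]
Peg 2: [5, 2]

After move 2 (2->1):
Peg 0: [1]
Peg 1: [6, 4, 3, 2]
Peg 2: [5]

After move 3 (1->1):
Peg 0: [1]
Peg 1: [6, 4, 3, 2]
Peg 2: [5]

After move 4 (0->1):
Peg 0: []
Peg 1: [6, 4, 3, 2, 1]
Peg 2: [5]

After move 5 (0->2):
Peg 0: []
Peg 1: [6, 4, 3, 2, 1]
Peg 2: [5]

After move 6 (2->2):
Peg 0: []
Peg 1: [6, 4, 3, 2, 1]
Peg 2: [5]

After move 7 (0->2):
Peg 0: []
Peg 1: [6, 4, 3, 2, 1]
Peg 2: [5]

After move 8 (2->1):
Peg 0: []
Peg 1: [6, 4, 3, 2, 1]
Peg 2: [5]

After move 9 (1->2):
Peg 0: []
Peg 1: [6, 4, 3, 2]
Peg 2: [5, 1]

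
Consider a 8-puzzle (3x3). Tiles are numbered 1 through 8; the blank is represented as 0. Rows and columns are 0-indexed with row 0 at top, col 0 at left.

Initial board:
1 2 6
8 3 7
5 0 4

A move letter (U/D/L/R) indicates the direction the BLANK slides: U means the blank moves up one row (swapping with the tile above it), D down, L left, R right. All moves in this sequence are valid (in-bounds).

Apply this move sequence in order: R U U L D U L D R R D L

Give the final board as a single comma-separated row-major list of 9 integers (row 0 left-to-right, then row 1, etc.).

After move 1 (R):
1 2 6
8 3 7
5 4 0

After move 2 (U):
1 2 6
8 3 0
5 4 7

After move 3 (U):
1 2 0
8 3 6
5 4 7

After move 4 (L):
1 0 2
8 3 6
5 4 7

After move 5 (D):
1 3 2
8 0 6
5 4 7

After move 6 (U):
1 0 2
8 3 6
5 4 7

After move 7 (L):
0 1 2
8 3 6
5 4 7

After move 8 (D):
8 1 2
0 3 6
5 4 7

After move 9 (R):
8 1 2
3 0 6
5 4 7

After move 10 (R):
8 1 2
3 6 0
5 4 7

After move 11 (D):
8 1 2
3 6 7
5 4 0

After move 12 (L):
8 1 2
3 6 7
5 0 4

Answer: 8, 1, 2, 3, 6, 7, 5, 0, 4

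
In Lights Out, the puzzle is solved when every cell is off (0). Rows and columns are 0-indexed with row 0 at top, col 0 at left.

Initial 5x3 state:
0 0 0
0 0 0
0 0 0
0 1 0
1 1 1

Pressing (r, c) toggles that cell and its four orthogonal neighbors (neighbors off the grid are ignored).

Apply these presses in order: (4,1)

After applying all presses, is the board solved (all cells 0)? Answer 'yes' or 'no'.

After press 1 at (4,1):
0 0 0
0 0 0
0 0 0
0 0 0
0 0 0

Lights still on: 0

Answer: yes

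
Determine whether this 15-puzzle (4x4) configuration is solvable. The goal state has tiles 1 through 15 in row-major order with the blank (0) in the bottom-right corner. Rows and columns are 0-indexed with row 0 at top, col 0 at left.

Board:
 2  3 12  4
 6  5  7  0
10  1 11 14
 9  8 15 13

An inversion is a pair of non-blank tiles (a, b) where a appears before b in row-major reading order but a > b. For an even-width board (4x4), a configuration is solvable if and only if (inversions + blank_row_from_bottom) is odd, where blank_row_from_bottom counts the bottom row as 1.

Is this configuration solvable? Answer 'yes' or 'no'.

Answer: yes

Derivation:
Inversions: 26
Blank is in row 1 (0-indexed from top), which is row 3 counting from the bottom (bottom = 1).
26 + 3 = 29, which is odd, so the puzzle is solvable.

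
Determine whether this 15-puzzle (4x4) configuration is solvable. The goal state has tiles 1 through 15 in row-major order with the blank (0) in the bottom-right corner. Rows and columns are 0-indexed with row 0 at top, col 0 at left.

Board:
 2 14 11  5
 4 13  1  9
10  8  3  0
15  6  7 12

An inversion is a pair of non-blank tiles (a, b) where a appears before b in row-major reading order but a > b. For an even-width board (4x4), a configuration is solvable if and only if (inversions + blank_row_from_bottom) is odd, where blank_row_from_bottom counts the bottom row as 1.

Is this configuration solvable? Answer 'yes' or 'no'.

Inversions: 49
Blank is in row 2 (0-indexed from top), which is row 2 counting from the bottom (bottom = 1).
49 + 2 = 51, which is odd, so the puzzle is solvable.

Answer: yes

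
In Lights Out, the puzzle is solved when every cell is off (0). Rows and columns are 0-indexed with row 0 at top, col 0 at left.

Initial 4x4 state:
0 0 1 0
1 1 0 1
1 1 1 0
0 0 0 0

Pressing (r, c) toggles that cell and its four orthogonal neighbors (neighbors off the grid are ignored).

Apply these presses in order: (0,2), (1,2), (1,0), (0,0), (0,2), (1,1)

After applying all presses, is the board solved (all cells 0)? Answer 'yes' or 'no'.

Answer: yes

Derivation:
After press 1 at (0,2):
0 1 0 1
1 1 1 1
1 1 1 0
0 0 0 0

After press 2 at (1,2):
0 1 1 1
1 0 0 0
1 1 0 0
0 0 0 0

After press 3 at (1,0):
1 1 1 1
0 1 0 0
0 1 0 0
0 0 0 0

After press 4 at (0,0):
0 0 1 1
1 1 0 0
0 1 0 0
0 0 0 0

After press 5 at (0,2):
0 1 0 0
1 1 1 0
0 1 0 0
0 0 0 0

After press 6 at (1,1):
0 0 0 0
0 0 0 0
0 0 0 0
0 0 0 0

Lights still on: 0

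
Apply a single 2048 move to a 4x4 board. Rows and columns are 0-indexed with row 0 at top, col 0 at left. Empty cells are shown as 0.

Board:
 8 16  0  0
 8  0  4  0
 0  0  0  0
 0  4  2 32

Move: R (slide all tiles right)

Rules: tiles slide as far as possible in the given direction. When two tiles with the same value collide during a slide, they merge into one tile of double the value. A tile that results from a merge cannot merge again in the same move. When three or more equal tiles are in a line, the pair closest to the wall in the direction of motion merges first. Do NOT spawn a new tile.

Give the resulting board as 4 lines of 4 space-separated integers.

Answer:  0  0  8 16
 0  0  8  4
 0  0  0  0
 0  4  2 32

Derivation:
Slide right:
row 0: [8, 16, 0, 0] -> [0, 0, 8, 16]
row 1: [8, 0, 4, 0] -> [0, 0, 8, 4]
row 2: [0, 0, 0, 0] -> [0, 0, 0, 0]
row 3: [0, 4, 2, 32] -> [0, 4, 2, 32]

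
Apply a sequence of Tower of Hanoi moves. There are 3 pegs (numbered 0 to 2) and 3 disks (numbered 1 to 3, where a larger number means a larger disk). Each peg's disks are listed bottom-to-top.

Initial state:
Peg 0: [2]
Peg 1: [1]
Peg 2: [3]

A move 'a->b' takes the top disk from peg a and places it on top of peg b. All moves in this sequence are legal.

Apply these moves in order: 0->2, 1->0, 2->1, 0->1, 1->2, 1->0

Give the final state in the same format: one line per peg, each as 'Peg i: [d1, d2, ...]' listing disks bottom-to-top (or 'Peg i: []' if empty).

Answer: Peg 0: [2]
Peg 1: []
Peg 2: [3, 1]

Derivation:
After move 1 (0->2):
Peg 0: []
Peg 1: [1]
Peg 2: [3, 2]

After move 2 (1->0):
Peg 0: [1]
Peg 1: []
Peg 2: [3, 2]

After move 3 (2->1):
Peg 0: [1]
Peg 1: [2]
Peg 2: [3]

After move 4 (0->1):
Peg 0: []
Peg 1: [2, 1]
Peg 2: [3]

After move 5 (1->2):
Peg 0: []
Peg 1: [2]
Peg 2: [3, 1]

After move 6 (1->0):
Peg 0: [2]
Peg 1: []
Peg 2: [3, 1]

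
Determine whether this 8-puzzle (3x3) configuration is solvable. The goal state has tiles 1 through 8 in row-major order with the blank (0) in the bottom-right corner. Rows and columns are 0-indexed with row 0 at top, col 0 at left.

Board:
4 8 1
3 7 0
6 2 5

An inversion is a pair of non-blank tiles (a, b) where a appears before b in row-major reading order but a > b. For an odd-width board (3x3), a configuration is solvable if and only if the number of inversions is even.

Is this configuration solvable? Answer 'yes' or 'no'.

Inversions (pairs i<j in row-major order where tile[i] > tile[j] > 0): 15
15 is odd, so the puzzle is not solvable.

Answer: no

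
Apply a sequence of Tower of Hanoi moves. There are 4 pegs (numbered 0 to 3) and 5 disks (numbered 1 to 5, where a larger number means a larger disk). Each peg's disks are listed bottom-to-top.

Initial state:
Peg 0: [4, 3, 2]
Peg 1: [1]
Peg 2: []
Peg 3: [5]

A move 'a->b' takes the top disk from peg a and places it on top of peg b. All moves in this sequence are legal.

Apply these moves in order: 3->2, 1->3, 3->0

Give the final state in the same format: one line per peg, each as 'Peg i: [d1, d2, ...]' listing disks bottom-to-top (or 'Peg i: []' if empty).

Answer: Peg 0: [4, 3, 2, 1]
Peg 1: []
Peg 2: [5]
Peg 3: []

Derivation:
After move 1 (3->2):
Peg 0: [4, 3, 2]
Peg 1: [1]
Peg 2: [5]
Peg 3: []

After move 2 (1->3):
Peg 0: [4, 3, 2]
Peg 1: []
Peg 2: [5]
Peg 3: [1]

After move 3 (3->0):
Peg 0: [4, 3, 2, 1]
Peg 1: []
Peg 2: [5]
Peg 3: []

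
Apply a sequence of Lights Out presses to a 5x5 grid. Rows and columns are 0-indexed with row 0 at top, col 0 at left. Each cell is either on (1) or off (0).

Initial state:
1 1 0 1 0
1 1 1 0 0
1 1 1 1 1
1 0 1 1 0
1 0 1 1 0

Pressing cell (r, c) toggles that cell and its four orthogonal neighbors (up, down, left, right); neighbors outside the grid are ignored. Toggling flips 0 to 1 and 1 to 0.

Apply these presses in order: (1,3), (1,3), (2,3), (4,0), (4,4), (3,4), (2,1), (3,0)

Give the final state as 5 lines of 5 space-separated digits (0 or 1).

Answer: 1 1 0 1 0
1 0 1 1 0
1 0 1 0 1
1 0 1 1 0
1 1 1 0 0

Derivation:
After press 1 at (1,3):
1 1 0 0 0
1 1 0 1 1
1 1 1 0 1
1 0 1 1 0
1 0 1 1 0

After press 2 at (1,3):
1 1 0 1 0
1 1 1 0 0
1 1 1 1 1
1 0 1 1 0
1 0 1 1 0

After press 3 at (2,3):
1 1 0 1 0
1 1 1 1 0
1 1 0 0 0
1 0 1 0 0
1 0 1 1 0

After press 4 at (4,0):
1 1 0 1 0
1 1 1 1 0
1 1 0 0 0
0 0 1 0 0
0 1 1 1 0

After press 5 at (4,4):
1 1 0 1 0
1 1 1 1 0
1 1 0 0 0
0 0 1 0 1
0 1 1 0 1

After press 6 at (3,4):
1 1 0 1 0
1 1 1 1 0
1 1 0 0 1
0 0 1 1 0
0 1 1 0 0

After press 7 at (2,1):
1 1 0 1 0
1 0 1 1 0
0 0 1 0 1
0 1 1 1 0
0 1 1 0 0

After press 8 at (3,0):
1 1 0 1 0
1 0 1 1 0
1 0 1 0 1
1 0 1 1 0
1 1 1 0 0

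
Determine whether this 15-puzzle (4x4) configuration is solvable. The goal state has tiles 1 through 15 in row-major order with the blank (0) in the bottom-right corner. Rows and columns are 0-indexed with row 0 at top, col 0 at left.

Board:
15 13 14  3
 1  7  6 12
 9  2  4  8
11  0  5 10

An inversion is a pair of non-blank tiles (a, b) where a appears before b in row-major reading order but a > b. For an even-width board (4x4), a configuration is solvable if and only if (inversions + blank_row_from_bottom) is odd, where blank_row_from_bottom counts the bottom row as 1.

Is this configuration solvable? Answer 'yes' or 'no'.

Answer: no

Derivation:
Inversions: 61
Blank is in row 3 (0-indexed from top), which is row 1 counting from the bottom (bottom = 1).
61 + 1 = 62, which is even, so the puzzle is not solvable.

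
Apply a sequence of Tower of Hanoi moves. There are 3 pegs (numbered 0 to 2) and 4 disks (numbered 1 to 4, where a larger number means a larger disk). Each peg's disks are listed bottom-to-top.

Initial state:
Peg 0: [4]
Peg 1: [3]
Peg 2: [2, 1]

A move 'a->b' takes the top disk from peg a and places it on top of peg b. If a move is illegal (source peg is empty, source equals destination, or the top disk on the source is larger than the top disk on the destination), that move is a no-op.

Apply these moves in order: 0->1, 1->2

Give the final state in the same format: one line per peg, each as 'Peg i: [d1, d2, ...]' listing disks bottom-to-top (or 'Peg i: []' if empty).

After move 1 (0->1):
Peg 0: [4]
Peg 1: [3]
Peg 2: [2, 1]

After move 2 (1->2):
Peg 0: [4]
Peg 1: [3]
Peg 2: [2, 1]

Answer: Peg 0: [4]
Peg 1: [3]
Peg 2: [2, 1]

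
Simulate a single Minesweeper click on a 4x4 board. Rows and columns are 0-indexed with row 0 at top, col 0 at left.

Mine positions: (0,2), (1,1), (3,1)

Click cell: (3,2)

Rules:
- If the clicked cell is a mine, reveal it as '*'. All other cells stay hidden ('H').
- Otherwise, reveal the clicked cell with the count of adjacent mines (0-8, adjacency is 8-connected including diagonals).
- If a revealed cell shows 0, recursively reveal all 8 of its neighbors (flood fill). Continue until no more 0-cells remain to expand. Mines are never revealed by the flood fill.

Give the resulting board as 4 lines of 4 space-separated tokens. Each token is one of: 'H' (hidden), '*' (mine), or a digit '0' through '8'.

H H H H
H H H H
H H H H
H H 1 H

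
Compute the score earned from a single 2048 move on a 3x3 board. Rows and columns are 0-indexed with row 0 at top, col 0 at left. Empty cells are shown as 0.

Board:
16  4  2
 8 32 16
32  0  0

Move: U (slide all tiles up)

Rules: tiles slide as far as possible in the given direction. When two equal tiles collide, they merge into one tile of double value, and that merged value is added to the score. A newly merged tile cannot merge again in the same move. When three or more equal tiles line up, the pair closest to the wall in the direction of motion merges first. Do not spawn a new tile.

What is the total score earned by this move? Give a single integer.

Answer: 0

Derivation:
Slide up:
col 0: [16, 8, 32] -> [16, 8, 32]  score +0 (running 0)
col 1: [4, 32, 0] -> [4, 32, 0]  score +0 (running 0)
col 2: [2, 16, 0] -> [2, 16, 0]  score +0 (running 0)
Board after move:
16  4  2
 8 32 16
32  0  0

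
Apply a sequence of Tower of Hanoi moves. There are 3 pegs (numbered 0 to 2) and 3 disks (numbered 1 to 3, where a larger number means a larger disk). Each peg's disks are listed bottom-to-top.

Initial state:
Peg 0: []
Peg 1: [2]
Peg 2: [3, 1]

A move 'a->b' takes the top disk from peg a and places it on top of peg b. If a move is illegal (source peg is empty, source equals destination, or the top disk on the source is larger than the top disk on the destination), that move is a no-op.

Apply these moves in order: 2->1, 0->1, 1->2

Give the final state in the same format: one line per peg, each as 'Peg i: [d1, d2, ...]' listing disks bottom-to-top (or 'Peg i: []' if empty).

After move 1 (2->1):
Peg 0: []
Peg 1: [2, 1]
Peg 2: [3]

After move 2 (0->1):
Peg 0: []
Peg 1: [2, 1]
Peg 2: [3]

After move 3 (1->2):
Peg 0: []
Peg 1: [2]
Peg 2: [3, 1]

Answer: Peg 0: []
Peg 1: [2]
Peg 2: [3, 1]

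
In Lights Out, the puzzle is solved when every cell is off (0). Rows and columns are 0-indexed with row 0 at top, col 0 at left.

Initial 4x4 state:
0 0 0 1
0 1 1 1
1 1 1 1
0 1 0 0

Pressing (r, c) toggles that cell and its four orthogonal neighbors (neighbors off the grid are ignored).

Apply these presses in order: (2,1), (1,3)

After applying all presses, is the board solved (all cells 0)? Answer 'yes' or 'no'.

After press 1 at (2,1):
0 0 0 1
0 0 1 1
0 0 0 1
0 0 0 0

After press 2 at (1,3):
0 0 0 0
0 0 0 0
0 0 0 0
0 0 0 0

Lights still on: 0

Answer: yes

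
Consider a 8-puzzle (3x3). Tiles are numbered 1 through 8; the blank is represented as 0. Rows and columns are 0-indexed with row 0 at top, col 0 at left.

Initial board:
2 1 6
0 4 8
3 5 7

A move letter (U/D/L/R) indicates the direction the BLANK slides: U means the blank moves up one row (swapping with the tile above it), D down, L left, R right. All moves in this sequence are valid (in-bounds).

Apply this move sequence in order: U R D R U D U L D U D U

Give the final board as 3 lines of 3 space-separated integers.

After move 1 (U):
0 1 6
2 4 8
3 5 7

After move 2 (R):
1 0 6
2 4 8
3 5 7

After move 3 (D):
1 4 6
2 0 8
3 5 7

After move 4 (R):
1 4 6
2 8 0
3 5 7

After move 5 (U):
1 4 0
2 8 6
3 5 7

After move 6 (D):
1 4 6
2 8 0
3 5 7

After move 7 (U):
1 4 0
2 8 6
3 5 7

After move 8 (L):
1 0 4
2 8 6
3 5 7

After move 9 (D):
1 8 4
2 0 6
3 5 7

After move 10 (U):
1 0 4
2 8 6
3 5 7

After move 11 (D):
1 8 4
2 0 6
3 5 7

After move 12 (U):
1 0 4
2 8 6
3 5 7

Answer: 1 0 4
2 8 6
3 5 7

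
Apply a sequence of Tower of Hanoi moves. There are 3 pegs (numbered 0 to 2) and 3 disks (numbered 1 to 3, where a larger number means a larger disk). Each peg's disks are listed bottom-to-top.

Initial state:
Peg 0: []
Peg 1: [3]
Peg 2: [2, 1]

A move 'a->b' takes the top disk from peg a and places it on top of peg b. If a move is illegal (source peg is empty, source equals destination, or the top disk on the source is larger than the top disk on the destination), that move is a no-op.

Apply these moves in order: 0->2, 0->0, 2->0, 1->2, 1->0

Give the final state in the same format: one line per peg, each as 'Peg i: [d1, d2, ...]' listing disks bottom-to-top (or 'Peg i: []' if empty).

Answer: Peg 0: [1]
Peg 1: [3]
Peg 2: [2]

Derivation:
After move 1 (0->2):
Peg 0: []
Peg 1: [3]
Peg 2: [2, 1]

After move 2 (0->0):
Peg 0: []
Peg 1: [3]
Peg 2: [2, 1]

After move 3 (2->0):
Peg 0: [1]
Peg 1: [3]
Peg 2: [2]

After move 4 (1->2):
Peg 0: [1]
Peg 1: [3]
Peg 2: [2]

After move 5 (1->0):
Peg 0: [1]
Peg 1: [3]
Peg 2: [2]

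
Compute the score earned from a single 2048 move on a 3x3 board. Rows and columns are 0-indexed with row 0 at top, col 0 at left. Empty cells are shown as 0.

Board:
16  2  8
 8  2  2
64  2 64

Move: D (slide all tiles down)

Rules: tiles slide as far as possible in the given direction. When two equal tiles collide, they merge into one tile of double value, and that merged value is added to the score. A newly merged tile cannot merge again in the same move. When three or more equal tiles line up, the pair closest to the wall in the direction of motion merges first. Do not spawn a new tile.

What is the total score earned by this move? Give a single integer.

Answer: 4

Derivation:
Slide down:
col 0: [16, 8, 64] -> [16, 8, 64]  score +0 (running 0)
col 1: [2, 2, 2] -> [0, 2, 4]  score +4 (running 4)
col 2: [8, 2, 64] -> [8, 2, 64]  score +0 (running 4)
Board after move:
16  0  8
 8  2  2
64  4 64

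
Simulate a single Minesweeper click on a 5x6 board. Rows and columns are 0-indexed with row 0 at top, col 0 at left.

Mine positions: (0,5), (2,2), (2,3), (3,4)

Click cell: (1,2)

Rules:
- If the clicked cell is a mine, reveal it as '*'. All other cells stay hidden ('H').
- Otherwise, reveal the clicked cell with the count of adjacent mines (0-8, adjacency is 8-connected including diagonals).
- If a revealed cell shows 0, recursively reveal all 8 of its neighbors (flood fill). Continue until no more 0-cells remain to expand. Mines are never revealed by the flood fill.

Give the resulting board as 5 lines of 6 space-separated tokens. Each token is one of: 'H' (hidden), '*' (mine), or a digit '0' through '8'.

H H H H H H
H H 2 H H H
H H H H H H
H H H H H H
H H H H H H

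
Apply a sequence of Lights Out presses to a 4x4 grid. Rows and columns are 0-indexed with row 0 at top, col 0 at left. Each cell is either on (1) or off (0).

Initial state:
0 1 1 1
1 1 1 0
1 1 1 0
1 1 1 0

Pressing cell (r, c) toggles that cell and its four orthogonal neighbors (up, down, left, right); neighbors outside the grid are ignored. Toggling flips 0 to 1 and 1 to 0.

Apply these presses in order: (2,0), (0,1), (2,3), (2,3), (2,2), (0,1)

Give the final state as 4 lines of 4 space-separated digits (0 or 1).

Answer: 0 1 1 1
0 1 0 0
0 1 0 1
0 1 0 0

Derivation:
After press 1 at (2,0):
0 1 1 1
0 1 1 0
0 0 1 0
0 1 1 0

After press 2 at (0,1):
1 0 0 1
0 0 1 0
0 0 1 0
0 1 1 0

After press 3 at (2,3):
1 0 0 1
0 0 1 1
0 0 0 1
0 1 1 1

After press 4 at (2,3):
1 0 0 1
0 0 1 0
0 0 1 0
0 1 1 0

After press 5 at (2,2):
1 0 0 1
0 0 0 0
0 1 0 1
0 1 0 0

After press 6 at (0,1):
0 1 1 1
0 1 0 0
0 1 0 1
0 1 0 0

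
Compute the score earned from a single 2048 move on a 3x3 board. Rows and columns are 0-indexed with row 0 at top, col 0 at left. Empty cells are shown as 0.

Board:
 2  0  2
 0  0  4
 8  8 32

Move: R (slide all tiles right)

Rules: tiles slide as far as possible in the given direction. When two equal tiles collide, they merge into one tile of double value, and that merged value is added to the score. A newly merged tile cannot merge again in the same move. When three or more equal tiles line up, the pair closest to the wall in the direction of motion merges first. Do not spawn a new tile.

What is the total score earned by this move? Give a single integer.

Slide right:
row 0: [2, 0, 2] -> [0, 0, 4]  score +4 (running 4)
row 1: [0, 0, 4] -> [0, 0, 4]  score +0 (running 4)
row 2: [8, 8, 32] -> [0, 16, 32]  score +16 (running 20)
Board after move:
 0  0  4
 0  0  4
 0 16 32

Answer: 20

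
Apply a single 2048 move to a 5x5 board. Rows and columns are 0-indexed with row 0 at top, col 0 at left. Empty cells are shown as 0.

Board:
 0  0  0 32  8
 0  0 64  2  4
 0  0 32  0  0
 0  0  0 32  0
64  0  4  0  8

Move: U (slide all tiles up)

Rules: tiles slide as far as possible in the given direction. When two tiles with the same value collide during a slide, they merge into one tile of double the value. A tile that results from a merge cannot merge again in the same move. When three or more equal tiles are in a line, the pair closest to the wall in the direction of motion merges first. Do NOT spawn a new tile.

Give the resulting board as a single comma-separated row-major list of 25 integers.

Slide up:
col 0: [0, 0, 0, 0, 64] -> [64, 0, 0, 0, 0]
col 1: [0, 0, 0, 0, 0] -> [0, 0, 0, 0, 0]
col 2: [0, 64, 32, 0, 4] -> [64, 32, 4, 0, 0]
col 3: [32, 2, 0, 32, 0] -> [32, 2, 32, 0, 0]
col 4: [8, 4, 0, 0, 8] -> [8, 4, 8, 0, 0]

Answer: 64, 0, 64, 32, 8, 0, 0, 32, 2, 4, 0, 0, 4, 32, 8, 0, 0, 0, 0, 0, 0, 0, 0, 0, 0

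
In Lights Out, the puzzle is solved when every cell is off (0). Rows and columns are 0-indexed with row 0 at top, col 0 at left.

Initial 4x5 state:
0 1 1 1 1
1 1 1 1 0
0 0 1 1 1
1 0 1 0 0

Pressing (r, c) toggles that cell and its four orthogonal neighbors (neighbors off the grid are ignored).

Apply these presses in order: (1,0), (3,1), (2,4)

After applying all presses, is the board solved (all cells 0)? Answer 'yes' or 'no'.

After press 1 at (1,0):
1 1 1 1 1
0 0 1 1 0
1 0 1 1 1
1 0 1 0 0

After press 2 at (3,1):
1 1 1 1 1
0 0 1 1 0
1 1 1 1 1
0 1 0 0 0

After press 3 at (2,4):
1 1 1 1 1
0 0 1 1 1
1 1 1 0 0
0 1 0 0 1

Lights still on: 13

Answer: no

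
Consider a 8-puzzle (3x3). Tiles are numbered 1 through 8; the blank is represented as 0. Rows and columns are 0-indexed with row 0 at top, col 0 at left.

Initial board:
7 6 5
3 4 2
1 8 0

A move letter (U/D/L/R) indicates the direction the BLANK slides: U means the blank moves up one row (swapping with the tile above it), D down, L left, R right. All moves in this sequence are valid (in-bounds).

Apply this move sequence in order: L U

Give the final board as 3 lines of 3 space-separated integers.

Answer: 7 6 5
3 0 2
1 4 8

Derivation:
After move 1 (L):
7 6 5
3 4 2
1 0 8

After move 2 (U):
7 6 5
3 0 2
1 4 8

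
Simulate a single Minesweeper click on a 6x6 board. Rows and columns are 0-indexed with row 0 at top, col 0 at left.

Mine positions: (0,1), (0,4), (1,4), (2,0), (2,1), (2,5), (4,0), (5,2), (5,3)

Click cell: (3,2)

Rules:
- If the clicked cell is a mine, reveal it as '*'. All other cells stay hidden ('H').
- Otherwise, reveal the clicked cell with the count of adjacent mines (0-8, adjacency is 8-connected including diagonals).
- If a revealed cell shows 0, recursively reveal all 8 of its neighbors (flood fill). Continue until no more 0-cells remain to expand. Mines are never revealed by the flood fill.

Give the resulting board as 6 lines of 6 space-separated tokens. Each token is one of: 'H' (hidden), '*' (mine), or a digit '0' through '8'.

H H H H H H
H H H H H H
H H H H H H
H H 1 H H H
H H H H H H
H H H H H H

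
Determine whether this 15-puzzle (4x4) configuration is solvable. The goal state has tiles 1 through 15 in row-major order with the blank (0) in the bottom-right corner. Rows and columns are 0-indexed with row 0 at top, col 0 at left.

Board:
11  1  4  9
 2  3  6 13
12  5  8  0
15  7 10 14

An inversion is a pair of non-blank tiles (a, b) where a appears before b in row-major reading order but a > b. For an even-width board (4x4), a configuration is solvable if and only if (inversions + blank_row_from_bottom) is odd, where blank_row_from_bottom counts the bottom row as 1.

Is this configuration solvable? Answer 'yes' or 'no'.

Answer: no

Derivation:
Inversions: 32
Blank is in row 2 (0-indexed from top), which is row 2 counting from the bottom (bottom = 1).
32 + 2 = 34, which is even, so the puzzle is not solvable.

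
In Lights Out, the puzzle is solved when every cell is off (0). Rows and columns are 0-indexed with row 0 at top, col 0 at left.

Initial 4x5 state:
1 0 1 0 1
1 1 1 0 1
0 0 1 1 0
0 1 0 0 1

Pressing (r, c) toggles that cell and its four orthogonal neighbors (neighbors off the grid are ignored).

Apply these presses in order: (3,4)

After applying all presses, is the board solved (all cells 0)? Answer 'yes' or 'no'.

After press 1 at (3,4):
1 0 1 0 1
1 1 1 0 1
0 0 1 1 1
0 1 0 1 0

Lights still on: 12

Answer: no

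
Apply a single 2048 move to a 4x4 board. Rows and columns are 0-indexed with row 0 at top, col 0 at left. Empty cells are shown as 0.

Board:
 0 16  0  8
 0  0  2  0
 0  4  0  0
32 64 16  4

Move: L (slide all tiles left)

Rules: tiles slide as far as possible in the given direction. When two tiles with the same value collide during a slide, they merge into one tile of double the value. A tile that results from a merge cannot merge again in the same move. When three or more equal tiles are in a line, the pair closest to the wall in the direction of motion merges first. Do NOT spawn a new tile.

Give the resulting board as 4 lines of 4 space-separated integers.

Slide left:
row 0: [0, 16, 0, 8] -> [16, 8, 0, 0]
row 1: [0, 0, 2, 0] -> [2, 0, 0, 0]
row 2: [0, 4, 0, 0] -> [4, 0, 0, 0]
row 3: [32, 64, 16, 4] -> [32, 64, 16, 4]

Answer: 16  8  0  0
 2  0  0  0
 4  0  0  0
32 64 16  4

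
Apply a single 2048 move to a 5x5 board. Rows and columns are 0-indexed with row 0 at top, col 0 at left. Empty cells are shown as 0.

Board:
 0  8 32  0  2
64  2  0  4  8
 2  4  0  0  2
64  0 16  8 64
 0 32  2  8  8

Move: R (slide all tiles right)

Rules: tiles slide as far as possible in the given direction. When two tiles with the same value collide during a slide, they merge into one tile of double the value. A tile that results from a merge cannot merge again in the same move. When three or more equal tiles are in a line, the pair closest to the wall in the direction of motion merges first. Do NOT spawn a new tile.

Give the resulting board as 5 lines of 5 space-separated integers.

Answer:  0  0  8 32  2
 0 64  2  4  8
 0  0  2  4  2
 0 64 16  8 64
 0  0 32  2 16

Derivation:
Slide right:
row 0: [0, 8, 32, 0, 2] -> [0, 0, 8, 32, 2]
row 1: [64, 2, 0, 4, 8] -> [0, 64, 2, 4, 8]
row 2: [2, 4, 0, 0, 2] -> [0, 0, 2, 4, 2]
row 3: [64, 0, 16, 8, 64] -> [0, 64, 16, 8, 64]
row 4: [0, 32, 2, 8, 8] -> [0, 0, 32, 2, 16]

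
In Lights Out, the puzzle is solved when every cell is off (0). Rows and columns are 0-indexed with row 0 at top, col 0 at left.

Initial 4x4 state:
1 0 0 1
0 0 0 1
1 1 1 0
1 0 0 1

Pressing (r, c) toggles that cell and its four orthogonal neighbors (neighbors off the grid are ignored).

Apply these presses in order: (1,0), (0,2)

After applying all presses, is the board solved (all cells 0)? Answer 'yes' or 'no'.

Answer: no

Derivation:
After press 1 at (1,0):
0 0 0 1
1 1 0 1
0 1 1 0
1 0 0 1

After press 2 at (0,2):
0 1 1 0
1 1 1 1
0 1 1 0
1 0 0 1

Lights still on: 10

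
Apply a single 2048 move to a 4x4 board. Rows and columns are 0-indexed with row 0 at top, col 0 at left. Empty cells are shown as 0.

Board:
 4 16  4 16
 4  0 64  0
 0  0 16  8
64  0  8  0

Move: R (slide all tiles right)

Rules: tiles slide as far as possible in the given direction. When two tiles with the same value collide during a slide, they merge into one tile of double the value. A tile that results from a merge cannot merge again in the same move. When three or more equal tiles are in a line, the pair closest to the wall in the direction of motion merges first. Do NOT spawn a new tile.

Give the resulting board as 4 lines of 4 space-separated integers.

Slide right:
row 0: [4, 16, 4, 16] -> [4, 16, 4, 16]
row 1: [4, 0, 64, 0] -> [0, 0, 4, 64]
row 2: [0, 0, 16, 8] -> [0, 0, 16, 8]
row 3: [64, 0, 8, 0] -> [0, 0, 64, 8]

Answer:  4 16  4 16
 0  0  4 64
 0  0 16  8
 0  0 64  8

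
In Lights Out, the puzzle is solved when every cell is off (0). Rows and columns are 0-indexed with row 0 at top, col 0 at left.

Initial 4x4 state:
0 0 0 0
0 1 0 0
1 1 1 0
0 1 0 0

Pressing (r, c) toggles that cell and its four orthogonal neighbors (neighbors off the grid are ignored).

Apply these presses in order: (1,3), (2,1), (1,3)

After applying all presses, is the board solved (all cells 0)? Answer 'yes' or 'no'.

After press 1 at (1,3):
0 0 0 1
0 1 1 1
1 1 1 1
0 1 0 0

After press 2 at (2,1):
0 0 0 1
0 0 1 1
0 0 0 1
0 0 0 0

After press 3 at (1,3):
0 0 0 0
0 0 0 0
0 0 0 0
0 0 0 0

Lights still on: 0

Answer: yes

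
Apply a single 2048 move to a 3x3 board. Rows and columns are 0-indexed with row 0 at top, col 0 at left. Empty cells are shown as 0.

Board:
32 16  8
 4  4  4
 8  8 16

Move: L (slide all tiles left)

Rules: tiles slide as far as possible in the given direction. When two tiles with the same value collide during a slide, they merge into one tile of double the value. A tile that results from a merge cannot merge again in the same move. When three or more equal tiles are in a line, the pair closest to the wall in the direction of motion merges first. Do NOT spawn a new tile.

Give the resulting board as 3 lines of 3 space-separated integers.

Answer: 32 16  8
 8  4  0
16 16  0

Derivation:
Slide left:
row 0: [32, 16, 8] -> [32, 16, 8]
row 1: [4, 4, 4] -> [8, 4, 0]
row 2: [8, 8, 16] -> [16, 16, 0]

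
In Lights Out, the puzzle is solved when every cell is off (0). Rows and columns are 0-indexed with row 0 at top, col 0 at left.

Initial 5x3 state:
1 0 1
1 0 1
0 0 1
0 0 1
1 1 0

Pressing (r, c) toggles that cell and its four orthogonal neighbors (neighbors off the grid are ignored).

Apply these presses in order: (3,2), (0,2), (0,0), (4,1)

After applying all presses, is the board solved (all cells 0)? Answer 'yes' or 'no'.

After press 1 at (3,2):
1 0 1
1 0 1
0 0 0
0 1 0
1 1 1

After press 2 at (0,2):
1 1 0
1 0 0
0 0 0
0 1 0
1 1 1

After press 3 at (0,0):
0 0 0
0 0 0
0 0 0
0 1 0
1 1 1

After press 4 at (4,1):
0 0 0
0 0 0
0 0 0
0 0 0
0 0 0

Lights still on: 0

Answer: yes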